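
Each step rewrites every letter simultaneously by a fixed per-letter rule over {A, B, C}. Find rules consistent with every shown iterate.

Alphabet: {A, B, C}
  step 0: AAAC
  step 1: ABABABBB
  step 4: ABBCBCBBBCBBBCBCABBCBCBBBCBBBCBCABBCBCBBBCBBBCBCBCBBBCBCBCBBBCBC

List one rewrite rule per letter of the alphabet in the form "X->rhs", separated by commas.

A->AB, B->BC, C->BB

  step 0 ⇒ step 1: AAAC ⇒ AB·AB·AB·BB
    A ↦ AB
    C ↦ BB
    B ↦ BC  (constrained at step 1)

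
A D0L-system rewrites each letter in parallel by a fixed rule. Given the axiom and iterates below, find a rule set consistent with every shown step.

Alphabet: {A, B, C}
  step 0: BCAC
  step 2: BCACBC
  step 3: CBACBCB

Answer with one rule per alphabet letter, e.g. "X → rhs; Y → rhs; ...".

A->AC, B->C, C->B

  step 2 ⇒ step 3: BCACBC ⇒ C·B·AC·B·C·B
    A ↦ AC
    B ↦ C
    C ↦ B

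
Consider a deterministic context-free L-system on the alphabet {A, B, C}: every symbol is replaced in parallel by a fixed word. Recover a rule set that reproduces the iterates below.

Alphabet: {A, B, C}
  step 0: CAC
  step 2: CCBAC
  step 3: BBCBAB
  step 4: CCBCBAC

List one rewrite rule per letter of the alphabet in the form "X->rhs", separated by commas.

  step 3 ⇒ step 4: BBCBAB ⇒ C·C·B·C·BA·C
    A ↦ BA
    B ↦ C
    C ↦ B

A->BA, B->C, C->B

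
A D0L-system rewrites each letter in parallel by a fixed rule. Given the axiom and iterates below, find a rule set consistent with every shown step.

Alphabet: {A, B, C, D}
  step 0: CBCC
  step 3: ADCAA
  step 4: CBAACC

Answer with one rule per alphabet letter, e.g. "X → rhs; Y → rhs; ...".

  step 3 ⇒ step 4: ADCAA ⇒ C·BA·A·C·C
    A ↦ C
    C ↦ A
    D ↦ BA
    B ↦ D  (constrained at step 0)

A->C, B->D, C->A, D->BA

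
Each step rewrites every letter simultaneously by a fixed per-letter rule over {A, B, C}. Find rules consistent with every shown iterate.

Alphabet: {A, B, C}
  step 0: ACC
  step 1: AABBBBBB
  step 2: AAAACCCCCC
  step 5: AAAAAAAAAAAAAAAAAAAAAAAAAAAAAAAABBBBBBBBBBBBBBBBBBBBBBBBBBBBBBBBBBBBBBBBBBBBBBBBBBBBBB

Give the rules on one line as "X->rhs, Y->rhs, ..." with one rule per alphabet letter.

  step 1 ⇒ step 2: AABBBBBB ⇒ AA·AA·C·C·C·C·C·C
    A ↦ AA
    B ↦ C
  step 0 ⇒ step 1: ACC ⇒ AA·BBB·BBB
    C ↦ BBB

A->AA, B->C, C->BBB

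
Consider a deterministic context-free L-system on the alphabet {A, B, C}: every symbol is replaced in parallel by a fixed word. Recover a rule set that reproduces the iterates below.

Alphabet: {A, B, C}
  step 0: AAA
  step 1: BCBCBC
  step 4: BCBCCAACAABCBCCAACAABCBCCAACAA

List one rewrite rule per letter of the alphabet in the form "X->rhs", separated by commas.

  step 0 ⇒ step 1: AAA ⇒ BC·BC·BC
    A ↦ BC
    B ↦ C  (constrained at step 1)
    C ↦ AA  (constrained at step 1)

A->BC, B->C, C->AA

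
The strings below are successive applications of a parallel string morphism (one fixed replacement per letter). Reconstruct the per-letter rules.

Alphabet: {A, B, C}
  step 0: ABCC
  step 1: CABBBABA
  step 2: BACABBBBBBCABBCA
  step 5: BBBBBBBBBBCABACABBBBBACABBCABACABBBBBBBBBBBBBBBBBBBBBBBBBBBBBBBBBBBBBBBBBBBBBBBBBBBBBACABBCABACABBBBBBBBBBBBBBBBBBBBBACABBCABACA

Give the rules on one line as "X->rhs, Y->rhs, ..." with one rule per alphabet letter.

A->CA, B->BB, C->BA

  step 1 ⇒ step 2: CABBBABA ⇒ BA·CA·BB·BB·BB·CA·BB·CA
    A ↦ CA
    B ↦ BB
    C ↦ BA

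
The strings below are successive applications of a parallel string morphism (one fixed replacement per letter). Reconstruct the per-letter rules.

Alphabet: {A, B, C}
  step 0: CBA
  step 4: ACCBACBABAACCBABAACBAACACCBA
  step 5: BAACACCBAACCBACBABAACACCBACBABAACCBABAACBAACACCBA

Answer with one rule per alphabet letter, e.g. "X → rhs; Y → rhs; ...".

A->BA, B->C, C->AC

  step 4 ⇒ step 5: ACCBACBABAACCBABAACBAACACCBA ⇒ BA·AC·AC·C·BA·AC·C·BA·C·BA·BA·AC·AC·C·BA·C·BA·BA·AC·C·BA·BA·AC·BA·AC·AC·C·BA
    A ↦ BA
    B ↦ C
    C ↦ AC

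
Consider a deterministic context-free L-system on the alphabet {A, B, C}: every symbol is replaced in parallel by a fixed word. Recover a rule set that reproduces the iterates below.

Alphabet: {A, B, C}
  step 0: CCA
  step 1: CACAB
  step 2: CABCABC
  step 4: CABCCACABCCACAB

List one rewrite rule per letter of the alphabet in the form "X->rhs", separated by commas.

  step 1 ⇒ step 2: CACAB ⇒ CA·B·CA·B·C
    A ↦ B
    B ↦ C
    C ↦ CA

A->B, B->C, C->CA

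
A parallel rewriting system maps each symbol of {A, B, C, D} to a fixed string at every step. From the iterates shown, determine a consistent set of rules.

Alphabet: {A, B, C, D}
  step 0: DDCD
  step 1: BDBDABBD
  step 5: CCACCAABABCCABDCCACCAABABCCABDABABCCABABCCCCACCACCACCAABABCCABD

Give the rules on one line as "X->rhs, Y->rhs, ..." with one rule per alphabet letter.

A->CC, B->A, C->AB, D->BD

  step 0 ⇒ step 1: DDCD ⇒ BD·BD·AB·BD
    C ↦ AB
    D ↦ BD
    A ↦ CC  (constrained at step 1)
    B ↦ A  (constrained at step 1)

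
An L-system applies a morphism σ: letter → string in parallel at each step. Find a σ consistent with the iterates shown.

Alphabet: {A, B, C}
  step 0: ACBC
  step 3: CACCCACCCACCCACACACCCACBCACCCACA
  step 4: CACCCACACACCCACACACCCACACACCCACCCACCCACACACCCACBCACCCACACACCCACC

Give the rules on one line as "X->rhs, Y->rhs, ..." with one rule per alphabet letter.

  step 3 ⇒ step 4: CACCCACCCACCCACACACCCACBCACCCACA ⇒ CA·CC·CA·CA·CA·CC·CA·CA·CA·CC·CA·CA·CA·CC·CA·CC·CA·CC·CA·CA·CA·CC·CA·CB·CA·CC·CA·CA·CA·CC·CA·CC
    A ↦ CC
    B ↦ CB
    C ↦ CA

A->CC, B->CB, C->CA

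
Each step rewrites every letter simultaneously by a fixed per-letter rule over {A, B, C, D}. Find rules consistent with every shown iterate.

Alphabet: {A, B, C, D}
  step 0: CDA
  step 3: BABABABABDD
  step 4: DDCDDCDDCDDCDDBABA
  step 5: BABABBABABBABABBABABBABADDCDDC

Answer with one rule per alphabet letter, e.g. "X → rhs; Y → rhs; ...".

A->C, B->DD, C->B, D->BA

  step 4 ⇒ step 5: DDCDDCDDCDDCDDBABA ⇒ BA·BA·B·BA·BA·B·BA·BA·B·BA·BA·B·BA·BA·DD·C·DD·C
    A ↦ C
    B ↦ DD
    C ↦ B
    D ↦ BA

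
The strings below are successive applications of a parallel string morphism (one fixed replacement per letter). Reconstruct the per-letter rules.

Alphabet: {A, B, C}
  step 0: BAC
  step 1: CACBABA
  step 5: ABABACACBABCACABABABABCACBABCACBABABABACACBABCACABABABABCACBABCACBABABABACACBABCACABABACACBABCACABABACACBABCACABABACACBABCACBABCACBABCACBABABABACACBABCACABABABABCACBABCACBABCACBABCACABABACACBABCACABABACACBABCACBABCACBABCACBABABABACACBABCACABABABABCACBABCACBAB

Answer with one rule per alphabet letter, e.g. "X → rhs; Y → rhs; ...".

  step 0 ⇒ step 1: BAC ⇒ CAC·BAB·A
    A ↦ BAB
    B ↦ CAC
    C ↦ A

A->BAB, B->CAC, C->A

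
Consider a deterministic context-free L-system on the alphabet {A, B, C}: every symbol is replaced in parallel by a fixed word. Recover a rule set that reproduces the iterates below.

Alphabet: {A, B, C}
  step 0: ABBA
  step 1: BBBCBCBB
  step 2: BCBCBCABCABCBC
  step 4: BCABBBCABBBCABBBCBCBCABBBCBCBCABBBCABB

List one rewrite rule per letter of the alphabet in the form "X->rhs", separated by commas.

  step 1 ⇒ step 2: BBBCBCBB ⇒ BC·BC·BC·A·BC·A·BC·BC
    B ↦ BC
    C ↦ A
  step 0 ⇒ step 1: ABBA ⇒ BB·BC·BC·BB
    A ↦ BB

A->BB, B->BC, C->A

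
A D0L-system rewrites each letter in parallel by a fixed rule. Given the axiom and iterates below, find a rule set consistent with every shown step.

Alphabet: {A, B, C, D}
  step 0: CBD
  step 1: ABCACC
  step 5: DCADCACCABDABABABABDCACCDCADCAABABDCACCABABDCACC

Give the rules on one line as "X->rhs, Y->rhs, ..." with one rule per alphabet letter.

A->D, B->CA, C->AB, D->CC

  step 0 ⇒ step 1: CBD ⇒ AB·CA·CC
    B ↦ CA
    C ↦ AB
    D ↦ CC
    A ↦ D  (constrained at step 1)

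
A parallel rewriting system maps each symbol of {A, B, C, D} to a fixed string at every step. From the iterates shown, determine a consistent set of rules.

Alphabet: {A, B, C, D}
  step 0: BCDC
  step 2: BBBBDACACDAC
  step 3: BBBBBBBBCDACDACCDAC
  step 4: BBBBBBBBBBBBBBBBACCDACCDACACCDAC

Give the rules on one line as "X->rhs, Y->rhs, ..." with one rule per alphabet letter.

A->D, B->BB, C->AC, D->C

  step 3 ⇒ step 4: BBBBBBBBCDACDACCDAC ⇒ BB·BB·BB·BB·BB·BB·BB·BB·AC·C·D·AC·C·D·AC·AC·C·D·AC
    A ↦ D
    B ↦ BB
    C ↦ AC
    D ↦ C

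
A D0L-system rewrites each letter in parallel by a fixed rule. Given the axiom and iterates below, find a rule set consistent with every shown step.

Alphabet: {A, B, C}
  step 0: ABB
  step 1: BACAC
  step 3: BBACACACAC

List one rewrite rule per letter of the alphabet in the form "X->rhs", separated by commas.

A->B, B->AC, C->B

  step 0 ⇒ step 1: ABB ⇒ B·AC·AC
    A ↦ B
    B ↦ AC
    C ↦ B  (constrained at step 1)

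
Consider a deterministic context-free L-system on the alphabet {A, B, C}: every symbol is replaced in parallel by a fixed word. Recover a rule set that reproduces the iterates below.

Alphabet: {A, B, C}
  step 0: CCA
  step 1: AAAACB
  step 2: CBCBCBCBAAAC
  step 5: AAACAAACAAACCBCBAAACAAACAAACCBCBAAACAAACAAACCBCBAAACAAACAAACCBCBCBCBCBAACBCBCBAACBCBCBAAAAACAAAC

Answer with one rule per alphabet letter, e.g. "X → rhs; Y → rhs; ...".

  step 1 ⇒ step 2: AAAACB ⇒ CB·CB·CB·CB·AA·AC
    A ↦ CB
    B ↦ AC
    C ↦ AA

A->CB, B->AC, C->AA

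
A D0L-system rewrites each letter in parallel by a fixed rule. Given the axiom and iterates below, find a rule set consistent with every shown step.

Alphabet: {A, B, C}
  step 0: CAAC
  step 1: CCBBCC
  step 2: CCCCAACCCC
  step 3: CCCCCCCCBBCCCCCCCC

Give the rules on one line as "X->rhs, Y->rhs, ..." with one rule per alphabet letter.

A->B, B->A, C->CC

  step 2 ⇒ step 3: CCCCAACCCC ⇒ CC·CC·CC·CC·B·B·CC·CC·CC·CC
    A ↦ B
    C ↦ CC
  step 1 ⇒ step 2: CCBBCC ⇒ CC·CC·A·A·CC·CC
    B ↦ A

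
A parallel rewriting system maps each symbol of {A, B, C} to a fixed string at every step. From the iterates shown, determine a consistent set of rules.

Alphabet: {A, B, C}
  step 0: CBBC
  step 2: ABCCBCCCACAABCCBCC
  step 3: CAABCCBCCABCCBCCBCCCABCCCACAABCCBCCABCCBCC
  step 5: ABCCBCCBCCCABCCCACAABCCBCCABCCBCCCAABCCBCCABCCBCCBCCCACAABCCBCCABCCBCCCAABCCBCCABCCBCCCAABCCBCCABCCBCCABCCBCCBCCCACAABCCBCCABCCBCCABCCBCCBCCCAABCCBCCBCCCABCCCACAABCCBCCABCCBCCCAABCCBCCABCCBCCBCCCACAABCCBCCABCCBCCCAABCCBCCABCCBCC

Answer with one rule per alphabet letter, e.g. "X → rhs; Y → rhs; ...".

  step 2 ⇒ step 3: ABCCBCCCACAABCCBCC ⇒ CA·A·BCC·BCC·A·BCC·BCC·BCC·CA·BCC·CA·CA·A·BCC·BCC·A·BCC·BCC
    A ↦ CA
    B ↦ A
    C ↦ BCC

A->CA, B->A, C->BCC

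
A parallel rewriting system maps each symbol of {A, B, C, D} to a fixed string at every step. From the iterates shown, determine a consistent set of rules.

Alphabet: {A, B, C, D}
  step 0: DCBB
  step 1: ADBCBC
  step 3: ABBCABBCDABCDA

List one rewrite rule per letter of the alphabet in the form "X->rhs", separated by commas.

A->AB, B->BC, C->D, D->A

  step 0 ⇒ step 1: DCBB ⇒ A·D·BC·BC
    B ↦ BC
    C ↦ D
    D ↦ A
    A ↦ AB  (constrained at step 1)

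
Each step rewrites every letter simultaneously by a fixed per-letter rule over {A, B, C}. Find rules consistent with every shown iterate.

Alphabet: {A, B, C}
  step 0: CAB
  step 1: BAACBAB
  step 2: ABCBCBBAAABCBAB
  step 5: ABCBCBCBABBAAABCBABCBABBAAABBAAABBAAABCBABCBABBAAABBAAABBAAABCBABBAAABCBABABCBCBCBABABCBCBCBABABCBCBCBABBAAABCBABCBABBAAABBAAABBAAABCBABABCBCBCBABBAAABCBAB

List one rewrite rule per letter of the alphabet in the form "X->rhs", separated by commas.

A->CB, B->AB, C->BAA

  step 1 ⇒ step 2: BAACBAB ⇒ AB·CB·CB·BAA·AB·CB·AB
    A ↦ CB
    B ↦ AB
    C ↦ BAA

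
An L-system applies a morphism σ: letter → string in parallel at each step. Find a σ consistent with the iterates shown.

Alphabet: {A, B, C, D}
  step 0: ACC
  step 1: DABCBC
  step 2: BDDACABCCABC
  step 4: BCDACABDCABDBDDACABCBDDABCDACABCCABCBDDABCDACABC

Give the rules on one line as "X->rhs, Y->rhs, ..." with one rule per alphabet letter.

  step 1 ⇒ step 2: DABCBC ⇒ BD·DA·CA·BC·CA·BC
    A ↦ DA
    B ↦ CA
    C ↦ BC
    D ↦ BD

A->DA, B->CA, C->BC, D->BD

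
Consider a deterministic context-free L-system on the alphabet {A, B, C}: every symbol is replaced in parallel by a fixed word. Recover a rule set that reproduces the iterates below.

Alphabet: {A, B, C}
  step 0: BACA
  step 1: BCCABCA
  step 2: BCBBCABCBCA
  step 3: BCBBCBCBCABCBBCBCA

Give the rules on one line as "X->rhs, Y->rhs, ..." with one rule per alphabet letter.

  step 2 ⇒ step 3: BCBBCABCBCA ⇒ BC·B·BC·BC·B·CA·BC·B·BC·B·CA
    A ↦ CA
    B ↦ BC
    C ↦ B

A->CA, B->BC, C->B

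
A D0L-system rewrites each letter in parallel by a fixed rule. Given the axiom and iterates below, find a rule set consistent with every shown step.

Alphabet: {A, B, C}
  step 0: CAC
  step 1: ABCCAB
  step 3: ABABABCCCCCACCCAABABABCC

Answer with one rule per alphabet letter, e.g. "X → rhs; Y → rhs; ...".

  step 0 ⇒ step 1: CAC ⇒ AB·CC·AB
    A ↦ CC
    C ↦ AB
    B ↦ CA  (constrained at step 1)

A->CC, B->CA, C->AB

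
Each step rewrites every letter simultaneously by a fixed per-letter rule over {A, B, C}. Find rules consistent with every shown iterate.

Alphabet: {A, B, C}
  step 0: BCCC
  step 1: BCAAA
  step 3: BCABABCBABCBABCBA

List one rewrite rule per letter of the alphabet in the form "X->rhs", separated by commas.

  step 0 ⇒ step 1: BCCC ⇒ BC·A·A·A
    B ↦ BC
    C ↦ A
    A ↦ BA  (constrained at step 1)

A->BA, B->BC, C->A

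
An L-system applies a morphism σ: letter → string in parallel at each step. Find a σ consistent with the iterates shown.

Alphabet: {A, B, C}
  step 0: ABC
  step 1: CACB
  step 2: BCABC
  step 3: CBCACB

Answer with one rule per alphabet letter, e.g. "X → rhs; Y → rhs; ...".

A->CA, B->C, C->B

  step 2 ⇒ step 3: BCABC ⇒ C·B·CA·C·B
    A ↦ CA
    B ↦ C
    C ↦ B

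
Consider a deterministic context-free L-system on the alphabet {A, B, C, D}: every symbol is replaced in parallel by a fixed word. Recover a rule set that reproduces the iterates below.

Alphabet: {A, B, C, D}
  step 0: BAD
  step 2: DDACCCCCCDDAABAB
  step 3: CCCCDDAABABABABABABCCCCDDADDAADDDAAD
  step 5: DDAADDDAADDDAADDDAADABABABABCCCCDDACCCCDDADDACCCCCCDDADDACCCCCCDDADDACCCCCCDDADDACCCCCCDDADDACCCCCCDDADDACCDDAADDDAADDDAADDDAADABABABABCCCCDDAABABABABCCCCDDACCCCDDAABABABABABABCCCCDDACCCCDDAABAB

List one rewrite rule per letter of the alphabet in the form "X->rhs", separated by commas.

A->DDA, B->AD, C->AB, D->CC

  step 2 ⇒ step 3: DDACCCCCCDDAABAB ⇒ CC·CC·DDA·AB·AB·AB·AB·AB·AB·CC·CC·DDA·DDA·AD·DDA·AD
    A ↦ DDA
    B ↦ AD
    C ↦ AB
    D ↦ CC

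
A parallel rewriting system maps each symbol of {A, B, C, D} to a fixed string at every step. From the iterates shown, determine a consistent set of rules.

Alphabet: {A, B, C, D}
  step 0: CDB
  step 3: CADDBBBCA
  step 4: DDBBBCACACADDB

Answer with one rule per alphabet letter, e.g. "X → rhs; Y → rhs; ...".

  step 3 ⇒ step 4: CADDBBBCA ⇒ D·DB·B·B·CA·CA·CA·D·DB
    A ↦ DB
    B ↦ CA
    C ↦ D
    D ↦ B

A->DB, B->CA, C->D, D->B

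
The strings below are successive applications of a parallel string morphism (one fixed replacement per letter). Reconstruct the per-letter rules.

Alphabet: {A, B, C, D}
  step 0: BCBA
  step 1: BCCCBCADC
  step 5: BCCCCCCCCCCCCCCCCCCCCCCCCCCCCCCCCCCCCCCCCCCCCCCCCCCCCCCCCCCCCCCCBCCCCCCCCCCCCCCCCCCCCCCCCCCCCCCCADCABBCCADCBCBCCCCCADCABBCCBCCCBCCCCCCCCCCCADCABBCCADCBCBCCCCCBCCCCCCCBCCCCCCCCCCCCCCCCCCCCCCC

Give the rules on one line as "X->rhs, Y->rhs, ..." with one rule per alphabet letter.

A->ADC, B->BC, C->CC, D->ABB

  step 0 ⇒ step 1: BCBA ⇒ BC·CC·BC·ADC
    A ↦ ADC
    B ↦ BC
    C ↦ CC
    D ↦ ABB  (constrained at step 1)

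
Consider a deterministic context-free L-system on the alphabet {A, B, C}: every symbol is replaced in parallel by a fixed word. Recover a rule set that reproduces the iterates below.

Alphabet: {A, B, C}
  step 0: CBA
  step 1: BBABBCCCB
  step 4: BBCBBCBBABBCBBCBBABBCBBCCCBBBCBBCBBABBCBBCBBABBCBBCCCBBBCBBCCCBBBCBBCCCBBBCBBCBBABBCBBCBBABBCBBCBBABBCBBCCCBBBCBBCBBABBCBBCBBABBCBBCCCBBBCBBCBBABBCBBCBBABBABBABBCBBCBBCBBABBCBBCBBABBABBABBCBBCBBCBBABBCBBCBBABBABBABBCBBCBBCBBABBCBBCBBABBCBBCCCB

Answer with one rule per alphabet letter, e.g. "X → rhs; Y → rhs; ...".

  step 0 ⇒ step 1: CBA ⇒ BBA·BBC·CCB
    A ↦ CCB
    B ↦ BBC
    C ↦ BBA

A->CCB, B->BBC, C->BBA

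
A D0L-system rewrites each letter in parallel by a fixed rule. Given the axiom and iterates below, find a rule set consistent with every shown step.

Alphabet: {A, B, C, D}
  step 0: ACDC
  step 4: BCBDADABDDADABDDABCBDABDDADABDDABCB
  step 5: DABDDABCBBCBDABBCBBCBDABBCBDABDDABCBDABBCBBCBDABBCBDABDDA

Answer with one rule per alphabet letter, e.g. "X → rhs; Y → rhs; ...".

A->CB, B->DA, C->BD, D->B

  step 4 ⇒ step 5: BCBDADABDDADABDDABCBDABDDADABDDABCB ⇒ DA·BD·DA·B·CB·B·CB·DA·B·B·CB·B·CB·DA·B·B·CB·DA·BD·DA·B·CB·DA·B·B·CB·B·CB·DA·B·B·CB·DA·BD·DA
    A ↦ CB
    B ↦ DA
    C ↦ BD
    D ↦ B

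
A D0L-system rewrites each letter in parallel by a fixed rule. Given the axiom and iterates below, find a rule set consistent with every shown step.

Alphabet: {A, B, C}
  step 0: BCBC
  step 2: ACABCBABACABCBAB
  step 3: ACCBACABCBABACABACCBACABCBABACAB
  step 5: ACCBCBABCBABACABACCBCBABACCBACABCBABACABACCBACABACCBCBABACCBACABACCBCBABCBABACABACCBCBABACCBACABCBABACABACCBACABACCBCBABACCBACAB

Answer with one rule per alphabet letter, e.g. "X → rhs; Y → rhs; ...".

A->AC, B->AB, C->CB

  step 2 ⇒ step 3: ACABCBABACABCBAB ⇒ AC·CB·AC·AB·CB·AB·AC·AB·AC·CB·AC·AB·CB·AB·AC·AB
    A ↦ AC
    B ↦ AB
    C ↦ CB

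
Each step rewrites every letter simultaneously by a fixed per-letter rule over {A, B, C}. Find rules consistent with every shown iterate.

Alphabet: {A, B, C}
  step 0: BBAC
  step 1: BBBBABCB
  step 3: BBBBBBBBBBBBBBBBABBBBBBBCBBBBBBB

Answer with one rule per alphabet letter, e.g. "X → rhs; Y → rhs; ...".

  step 0 ⇒ step 1: BBAC ⇒ BB·BB·AB·CB
    A ↦ AB
    B ↦ BB
    C ↦ CB

A->AB, B->BB, C->CB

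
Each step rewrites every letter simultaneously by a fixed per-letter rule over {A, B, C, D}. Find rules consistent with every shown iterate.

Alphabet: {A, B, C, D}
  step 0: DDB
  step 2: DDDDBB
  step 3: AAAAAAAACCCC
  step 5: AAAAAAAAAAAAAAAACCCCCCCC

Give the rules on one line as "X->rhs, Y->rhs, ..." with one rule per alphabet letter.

  step 2 ⇒ step 3: DDDDBB ⇒ AA·AA·AA·AA·CC·CC
    B ↦ CC
    D ↦ AA
    A ↦ D  (constrained at step 3)
    C ↦ B  (constrained at step 3)

A->D, B->CC, C->B, D->AA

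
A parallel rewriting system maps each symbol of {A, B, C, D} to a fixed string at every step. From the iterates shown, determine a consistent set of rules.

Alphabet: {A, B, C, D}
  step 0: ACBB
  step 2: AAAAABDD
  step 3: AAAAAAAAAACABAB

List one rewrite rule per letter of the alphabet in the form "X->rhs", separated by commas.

A->AA, B->C, C->D, D->AB

  step 2 ⇒ step 3: AAAAABDD ⇒ AA·AA·AA·AA·AA·C·AB·AB
    A ↦ AA
    B ↦ C
    D ↦ AB
    C ↦ D  (constrained at step 0)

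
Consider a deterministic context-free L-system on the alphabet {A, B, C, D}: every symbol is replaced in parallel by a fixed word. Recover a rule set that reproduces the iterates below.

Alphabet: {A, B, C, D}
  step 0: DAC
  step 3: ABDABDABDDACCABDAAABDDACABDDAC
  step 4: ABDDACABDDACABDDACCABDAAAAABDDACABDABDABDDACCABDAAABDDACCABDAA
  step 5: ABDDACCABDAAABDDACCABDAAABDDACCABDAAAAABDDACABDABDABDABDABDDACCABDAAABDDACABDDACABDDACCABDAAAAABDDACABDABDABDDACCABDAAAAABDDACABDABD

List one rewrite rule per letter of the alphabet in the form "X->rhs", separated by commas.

A->ABD, B->DA, C->AA, D->C

  step 4 ⇒ step 5: ABDDACABDDACABDDACCABDAAAAABDDACABDABDABDDACCABDAAABDDACCABDAA ⇒ ABD·DA·C·C·ABD·AA·ABD·DA·C·C·ABD·AA·ABD·DA·C·C·ABD·AA·AA·ABD·DA·C·ABD·ABD·ABD·ABD·ABD·DA·C·C·ABD·AA·ABD·DA·C·ABD·DA·C·ABD·DA·C·C·ABD·AA·AA·ABD·DA·C·ABD·ABD·ABD·DA·C·C·ABD·AA·AA·ABD·DA·C·ABD·ABD
    A ↦ ABD
    B ↦ DA
    C ↦ AA
    D ↦ C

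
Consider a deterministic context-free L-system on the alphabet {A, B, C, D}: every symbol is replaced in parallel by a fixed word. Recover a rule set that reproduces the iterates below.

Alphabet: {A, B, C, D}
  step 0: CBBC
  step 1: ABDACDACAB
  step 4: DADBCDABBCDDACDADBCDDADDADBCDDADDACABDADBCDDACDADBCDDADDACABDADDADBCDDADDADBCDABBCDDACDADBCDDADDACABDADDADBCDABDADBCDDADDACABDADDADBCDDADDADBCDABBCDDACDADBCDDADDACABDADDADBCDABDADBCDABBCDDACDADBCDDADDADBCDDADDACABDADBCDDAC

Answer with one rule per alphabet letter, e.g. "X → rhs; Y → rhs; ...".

A->BCD, B->DAC, C->AB, D->DAD

  step 0 ⇒ step 1: CBBC ⇒ AB·DAC·DAC·AB
    B ↦ DAC
    C ↦ AB
    A ↦ BCD  (constrained at step 1)
    D ↦ DAD  (constrained at step 1)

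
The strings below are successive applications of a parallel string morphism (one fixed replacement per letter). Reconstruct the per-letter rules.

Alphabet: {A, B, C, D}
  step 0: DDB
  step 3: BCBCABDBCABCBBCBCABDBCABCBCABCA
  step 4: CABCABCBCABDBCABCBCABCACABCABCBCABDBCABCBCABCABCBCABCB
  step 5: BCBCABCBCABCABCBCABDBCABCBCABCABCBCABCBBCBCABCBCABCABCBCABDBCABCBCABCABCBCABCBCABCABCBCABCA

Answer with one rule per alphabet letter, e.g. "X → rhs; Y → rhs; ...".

A->CB, B->CA, C->B, D->BDB

  step 4 ⇒ step 5: CABCABCBCABDBCABCBCABCACABCABCBCABDBCABCBCABCABCBCABCB ⇒ B·CB·CA·B·CB·CA·B·CA·B·CB·CA·BDB·CA·B·CB·CA·B·CA·B·CB·CA·B·CB·B·CB·CA·B·CB·CA·B·CA·B·CB·CA·BDB·CA·B·CB·CA·B·CA·B·CB·CA·B·CB·CA·B·CA·B·CB·CA·B·CA
    A ↦ CB
    B ↦ CA
    C ↦ B
    D ↦ BDB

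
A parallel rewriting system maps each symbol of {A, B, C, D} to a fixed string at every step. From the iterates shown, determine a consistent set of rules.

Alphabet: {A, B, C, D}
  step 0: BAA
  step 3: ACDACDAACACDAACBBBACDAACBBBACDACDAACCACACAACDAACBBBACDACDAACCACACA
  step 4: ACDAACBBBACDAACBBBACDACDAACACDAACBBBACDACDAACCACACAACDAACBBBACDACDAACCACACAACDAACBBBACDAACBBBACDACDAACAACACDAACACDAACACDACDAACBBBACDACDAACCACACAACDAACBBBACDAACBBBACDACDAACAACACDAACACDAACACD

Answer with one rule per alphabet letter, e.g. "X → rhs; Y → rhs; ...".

A->ACD, B->CA, C->AAC, D->BBB

  step 3 ⇒ step 4: ACDACDAACACDAACBBBACDAACBBBACDACDAACCACACAACDAACBBBACDACDAACCACACA ⇒ ACD·AAC·BBB·ACD·AAC·BBB·ACD·ACD·AAC·ACD·AAC·BBB·ACD·ACD·AAC·CA·CA·CA·ACD·AAC·BBB·ACD·ACD·AAC·CA·CA·CA·ACD·AAC·BBB·ACD·AAC·BBB·ACD·ACD·AAC·AAC·ACD·AAC·ACD·AAC·ACD·ACD·AAC·BBB·ACD·ACD·AAC·CA·CA·CA·ACD·AAC·BBB·ACD·AAC·BBB·ACD·ACD·AAC·AAC·ACD·AAC·ACD·AAC·ACD
    A ↦ ACD
    B ↦ CA
    C ↦ AAC
    D ↦ BBB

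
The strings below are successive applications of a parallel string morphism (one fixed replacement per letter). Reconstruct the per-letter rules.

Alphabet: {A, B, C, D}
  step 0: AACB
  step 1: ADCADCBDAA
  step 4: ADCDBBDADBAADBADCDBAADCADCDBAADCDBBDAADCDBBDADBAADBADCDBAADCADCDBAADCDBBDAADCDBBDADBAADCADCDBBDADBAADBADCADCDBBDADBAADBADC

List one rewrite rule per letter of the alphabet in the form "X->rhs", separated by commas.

A->ADC, B->A, C->BDA, D->DB

  step 0 ⇒ step 1: AACB ⇒ ADC·ADC·BDA·A
    A ↦ ADC
    B ↦ A
    C ↦ BDA
    D ↦ DB  (constrained at step 1)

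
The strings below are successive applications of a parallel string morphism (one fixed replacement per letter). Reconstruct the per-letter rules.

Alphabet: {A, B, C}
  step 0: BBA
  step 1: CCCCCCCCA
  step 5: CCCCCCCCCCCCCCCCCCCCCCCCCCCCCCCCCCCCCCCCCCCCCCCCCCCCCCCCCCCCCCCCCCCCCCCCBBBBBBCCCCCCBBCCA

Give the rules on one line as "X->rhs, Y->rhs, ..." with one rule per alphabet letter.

A->CCA, B->CCC, C->B

  step 0 ⇒ step 1: BBA ⇒ CCC·CCC·CCA
    A ↦ CCA
    B ↦ CCC
    C ↦ B  (constrained at step 1)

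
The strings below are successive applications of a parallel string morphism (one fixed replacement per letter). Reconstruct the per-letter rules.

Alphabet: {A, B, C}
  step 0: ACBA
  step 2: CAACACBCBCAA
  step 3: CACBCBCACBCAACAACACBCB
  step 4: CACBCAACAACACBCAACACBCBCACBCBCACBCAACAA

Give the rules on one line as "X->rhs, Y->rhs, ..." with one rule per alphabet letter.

  step 3 ⇒ step 4: CACBCBCACBCAACAACACBCB ⇒ CA·CB·CA·A·CA·A·CA·CB·CA·A·CA·CB·CB·CA·CB·CB·CA·CB·CA·A·CA·A
    A ↦ CB
    B ↦ A
    C ↦ CA

A->CB, B->A, C->CA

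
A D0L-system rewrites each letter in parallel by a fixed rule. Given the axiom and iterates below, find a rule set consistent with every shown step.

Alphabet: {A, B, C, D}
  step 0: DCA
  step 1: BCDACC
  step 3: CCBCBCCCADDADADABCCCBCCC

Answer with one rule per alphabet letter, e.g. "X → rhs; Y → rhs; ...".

  step 0 ⇒ step 1: DCA ⇒ BC·DA·CC
    A ↦ CC
    C ↦ DA
    D ↦ BC
    B ↦ AD  (constrained at step 1)

A->CC, B->AD, C->DA, D->BC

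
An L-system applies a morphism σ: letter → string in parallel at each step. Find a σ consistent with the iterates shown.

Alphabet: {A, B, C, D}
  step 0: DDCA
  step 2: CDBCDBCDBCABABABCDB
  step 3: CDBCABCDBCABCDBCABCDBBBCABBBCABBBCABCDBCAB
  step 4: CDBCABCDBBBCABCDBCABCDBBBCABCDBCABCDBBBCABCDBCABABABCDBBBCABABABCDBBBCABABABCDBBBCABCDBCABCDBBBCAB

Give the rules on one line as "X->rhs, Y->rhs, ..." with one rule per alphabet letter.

  step 3 ⇒ step 4: CDBCABCDBCABCDBCABCDBBBCABBBCABBBCABCDBCAB ⇒ CDB·C·AB·CDB·BBC·AB·CDB·C·AB·CDB·BBC·AB·CDB·C·AB·CDB·BBC·AB·CDB·C·AB·AB·AB·CDB·BBC·AB·AB·AB·CDB·BBC·AB·AB·AB·CDB·BBC·AB·CDB·C·AB·CDB·BBC·AB
    A ↦ BBC
    B ↦ AB
    C ↦ CDB
    D ↦ C

A->BBC, B->AB, C->CDB, D->C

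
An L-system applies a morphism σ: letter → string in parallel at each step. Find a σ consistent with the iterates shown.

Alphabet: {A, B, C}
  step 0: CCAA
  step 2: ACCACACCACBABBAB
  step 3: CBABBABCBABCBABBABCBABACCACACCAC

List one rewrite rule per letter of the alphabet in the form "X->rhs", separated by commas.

A->C, B->AC, C->BAB

  step 2 ⇒ step 3: ACCACACCACBABBAB ⇒ C·BAB·BAB·C·BAB·C·BAB·BAB·C·BAB·AC·C·AC·AC·C·AC
    A ↦ C
    B ↦ AC
    C ↦ BAB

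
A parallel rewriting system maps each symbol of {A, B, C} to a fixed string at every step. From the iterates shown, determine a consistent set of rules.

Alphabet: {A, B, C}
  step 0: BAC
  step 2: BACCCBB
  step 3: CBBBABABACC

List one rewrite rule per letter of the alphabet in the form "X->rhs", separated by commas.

A->BB, B->C, C->BA

  step 2 ⇒ step 3: BACCCBB ⇒ C·BB·BA·BA·BA·C·C
    A ↦ BB
    B ↦ C
    C ↦ BA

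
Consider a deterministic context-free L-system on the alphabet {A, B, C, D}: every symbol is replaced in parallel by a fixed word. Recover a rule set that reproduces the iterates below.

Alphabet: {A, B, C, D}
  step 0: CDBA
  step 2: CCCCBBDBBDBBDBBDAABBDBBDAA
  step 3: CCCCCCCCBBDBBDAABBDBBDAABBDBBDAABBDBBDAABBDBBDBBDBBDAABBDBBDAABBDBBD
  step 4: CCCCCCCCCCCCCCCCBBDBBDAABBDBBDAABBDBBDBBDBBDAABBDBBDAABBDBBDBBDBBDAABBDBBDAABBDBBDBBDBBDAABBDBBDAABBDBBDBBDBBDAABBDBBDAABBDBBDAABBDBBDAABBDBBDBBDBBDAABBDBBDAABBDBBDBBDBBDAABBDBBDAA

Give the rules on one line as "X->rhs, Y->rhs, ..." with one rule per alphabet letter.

A->BBD, B->BBD, C->CC, D->AA

  step 3 ⇒ step 4: CCCCCCCCBBDBBDAABBDBBDAABBDBBDAABBDBBDAABBDBBDBBDBBDAABBDBBDAABBDBBD ⇒ CC·CC·CC·CC·CC·CC·CC·CC·BBD·BBD·AA·BBD·BBD·AA·BBD·BBD·BBD·BBD·AA·BBD·BBD·AA·BBD·BBD·BBD·BBD·AA·BBD·BBD·AA·BBD·BBD·BBD·BBD·AA·BBD·BBD·AA·BBD·BBD·BBD·BBD·AA·BBD·BBD·AA·BBD·BBD·AA·BBD·BBD·AA·BBD·BBD·BBD·BBD·AA·BBD·BBD·AA·BBD·BBD·BBD·BBD·AA·BBD·BBD·AA
    A ↦ BBD
    B ↦ BBD
    C ↦ CC
    D ↦ AA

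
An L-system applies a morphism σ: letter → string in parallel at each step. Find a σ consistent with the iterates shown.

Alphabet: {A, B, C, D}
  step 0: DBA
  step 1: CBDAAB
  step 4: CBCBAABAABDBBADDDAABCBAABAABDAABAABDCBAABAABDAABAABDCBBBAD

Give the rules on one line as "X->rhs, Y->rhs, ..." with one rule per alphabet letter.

A->AAB, B->D, C->BBA, D->CB

  step 0 ⇒ step 1: DBA ⇒ CB·D·AAB
    A ↦ AAB
    B ↦ D
    D ↦ CB
    C ↦ BBA  (constrained at step 1)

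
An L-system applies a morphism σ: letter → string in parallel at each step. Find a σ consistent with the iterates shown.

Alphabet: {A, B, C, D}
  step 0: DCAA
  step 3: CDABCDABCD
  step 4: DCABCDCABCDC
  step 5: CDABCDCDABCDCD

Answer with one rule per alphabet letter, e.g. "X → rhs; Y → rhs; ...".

A->AB, B->C, C->D, D->C

  step 4 ⇒ step 5: DCABCDCABCDC ⇒ C·D·AB·C·D·C·D·AB·C·D·C·D
    A ↦ AB
    B ↦ C
    C ↦ D
    D ↦ C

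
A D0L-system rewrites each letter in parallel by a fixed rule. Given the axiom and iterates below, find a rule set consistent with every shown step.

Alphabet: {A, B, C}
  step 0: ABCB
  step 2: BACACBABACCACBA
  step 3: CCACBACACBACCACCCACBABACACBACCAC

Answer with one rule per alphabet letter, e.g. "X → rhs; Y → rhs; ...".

A->CAC, B->C, C->BA

  step 2 ⇒ step 3: BACACBABACCACBA ⇒ C·CAC·BA·CAC·BA·C·CAC·C·CAC·BA·BA·CAC·BA·C·CAC
    A ↦ CAC
    B ↦ C
    C ↦ BA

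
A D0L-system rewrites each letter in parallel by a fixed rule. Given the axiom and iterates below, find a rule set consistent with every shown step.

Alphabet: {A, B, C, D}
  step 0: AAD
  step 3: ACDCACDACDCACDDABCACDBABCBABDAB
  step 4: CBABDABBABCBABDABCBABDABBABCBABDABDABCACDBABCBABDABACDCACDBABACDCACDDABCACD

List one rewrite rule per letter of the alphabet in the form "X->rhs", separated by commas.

  step 3 ⇒ step 4: ACDCACDACDCACDDABCACDBABCBABDAB ⇒ C·BAB·DAB·BAB·C·BAB·DAB·C·BAB·DAB·BAB·C·BAB·DAB·DAB·C·ACD·BAB·C·BAB·DAB·ACD·C·ACD·BAB·ACD·C·ACD·DAB·C·ACD
    A ↦ C
    B ↦ ACD
    C ↦ BAB
    D ↦ DAB

A->C, B->ACD, C->BAB, D->DAB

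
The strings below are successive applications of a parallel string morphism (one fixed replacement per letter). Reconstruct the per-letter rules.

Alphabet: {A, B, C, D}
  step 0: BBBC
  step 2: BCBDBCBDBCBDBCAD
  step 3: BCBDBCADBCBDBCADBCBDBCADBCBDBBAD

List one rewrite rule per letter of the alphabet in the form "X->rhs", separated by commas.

A->BB, B->BC, C->BD, D->AD

  step 2 ⇒ step 3: BCBDBCBDBCBDBCAD ⇒ BC·BD·BC·AD·BC·BD·BC·AD·BC·BD·BC·AD·BC·BD·BB·AD
    A ↦ BB
    B ↦ BC
    C ↦ BD
    D ↦ AD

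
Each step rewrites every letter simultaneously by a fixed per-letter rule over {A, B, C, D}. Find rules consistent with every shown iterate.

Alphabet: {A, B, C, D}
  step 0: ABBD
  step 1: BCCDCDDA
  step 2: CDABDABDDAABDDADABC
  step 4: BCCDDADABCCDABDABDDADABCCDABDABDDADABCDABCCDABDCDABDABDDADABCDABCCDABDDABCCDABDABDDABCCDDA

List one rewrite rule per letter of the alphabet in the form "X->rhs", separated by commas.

A->BC, B->CD, C->ABD, D->DA

  step 1 ⇒ step 2: BCCDCDDA ⇒ CD·ABD·ABD·DA·ABD·DA·DA·BC
    A ↦ BC
    B ↦ CD
    C ↦ ABD
    D ↦ DA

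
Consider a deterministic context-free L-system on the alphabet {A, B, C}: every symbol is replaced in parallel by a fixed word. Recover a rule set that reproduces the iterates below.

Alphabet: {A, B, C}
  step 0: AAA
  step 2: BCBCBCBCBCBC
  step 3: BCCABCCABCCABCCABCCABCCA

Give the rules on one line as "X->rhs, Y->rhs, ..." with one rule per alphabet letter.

A->BB, B->BC, C->CA

  step 2 ⇒ step 3: BCBCBCBCBCBC ⇒ BC·CA·BC·CA·BC·CA·BC·CA·BC·CA·BC·CA
    B ↦ BC
    C ↦ CA
    A ↦ BB  (constrained at step 0)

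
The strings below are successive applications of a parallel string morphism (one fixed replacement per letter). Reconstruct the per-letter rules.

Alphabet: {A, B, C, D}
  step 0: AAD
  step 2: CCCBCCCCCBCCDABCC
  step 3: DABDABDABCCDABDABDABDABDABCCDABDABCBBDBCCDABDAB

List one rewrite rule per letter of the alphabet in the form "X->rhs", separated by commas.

A->BDB, B->CC, C->DAB, D->CB

  step 2 ⇒ step 3: CCCBCCCCCBCCDABCC ⇒ DAB·DAB·DAB·CC·DAB·DAB·DAB·DAB·DAB·CC·DAB·DAB·CB·BDB·CC·DAB·DAB
    A ↦ BDB
    B ↦ CC
    C ↦ DAB
    D ↦ CB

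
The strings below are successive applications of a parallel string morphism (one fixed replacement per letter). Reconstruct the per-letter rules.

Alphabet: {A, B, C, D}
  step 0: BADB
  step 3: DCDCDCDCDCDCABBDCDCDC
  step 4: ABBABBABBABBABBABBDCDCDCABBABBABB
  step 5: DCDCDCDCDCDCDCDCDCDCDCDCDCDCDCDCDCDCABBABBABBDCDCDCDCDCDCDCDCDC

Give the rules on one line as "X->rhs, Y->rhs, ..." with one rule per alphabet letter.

A->DC, B->DC, C->BB, D->A

  step 4 ⇒ step 5: ABBABBABBABBABBABBDCDCDCABBABBABB ⇒ DC·DC·DC·DC·DC·DC·DC·DC·DC·DC·DC·DC·DC·DC·DC·DC·DC·DC·A·BB·A·BB·A·BB·DC·DC·DC·DC·DC·DC·DC·DC·DC
    A ↦ DC
    B ↦ DC
    C ↦ BB
    D ↦ A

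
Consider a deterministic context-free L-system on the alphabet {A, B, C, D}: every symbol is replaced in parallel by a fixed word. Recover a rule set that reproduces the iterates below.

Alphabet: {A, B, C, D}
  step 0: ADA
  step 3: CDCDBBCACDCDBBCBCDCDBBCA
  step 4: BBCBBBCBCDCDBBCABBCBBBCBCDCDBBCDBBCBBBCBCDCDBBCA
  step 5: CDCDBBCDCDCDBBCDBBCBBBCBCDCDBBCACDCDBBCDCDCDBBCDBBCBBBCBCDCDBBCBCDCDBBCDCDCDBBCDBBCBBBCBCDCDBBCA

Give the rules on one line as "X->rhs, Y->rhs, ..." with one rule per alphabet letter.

  step 4 ⇒ step 5: BBCBBBCBCDCDBBCABBCBBBCBCDCDBBCDBBCBBBCBCDCDBBCA ⇒ CD·CD·BB·CD·CD·CD·BB·CD·BB·CB·BB·CB·CD·CD·BB·CA·CD·CD·BB·CD·CD·CD·BB·CD·BB·CB·BB·CB·CD·CD·BB·CB·CD·CD·BB·CD·CD·CD·BB·CD·BB·CB·BB·CB·CD·CD·BB·CA
    A ↦ CA
    B ↦ CD
    C ↦ BB
    D ↦ CB

A->CA, B->CD, C->BB, D->CB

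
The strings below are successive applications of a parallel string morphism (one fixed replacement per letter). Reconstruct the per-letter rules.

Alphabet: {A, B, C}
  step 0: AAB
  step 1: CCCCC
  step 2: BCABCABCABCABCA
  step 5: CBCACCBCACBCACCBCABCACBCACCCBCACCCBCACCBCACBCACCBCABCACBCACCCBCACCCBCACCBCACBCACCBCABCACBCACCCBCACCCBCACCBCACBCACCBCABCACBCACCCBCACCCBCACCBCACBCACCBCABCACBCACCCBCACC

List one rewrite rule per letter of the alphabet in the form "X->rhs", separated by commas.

  step 1 ⇒ step 2: CCCCC ⇒ BCA·BCA·BCA·BCA·BCA
    C ↦ BCA
  step 0 ⇒ step 1: AAB ⇒ CC·CC·C
    A ↦ CC
  step 0 ⇒ step 1: AAB ⇒ CC·CC·C
    B ↦ C

A->CC, B->C, C->BCA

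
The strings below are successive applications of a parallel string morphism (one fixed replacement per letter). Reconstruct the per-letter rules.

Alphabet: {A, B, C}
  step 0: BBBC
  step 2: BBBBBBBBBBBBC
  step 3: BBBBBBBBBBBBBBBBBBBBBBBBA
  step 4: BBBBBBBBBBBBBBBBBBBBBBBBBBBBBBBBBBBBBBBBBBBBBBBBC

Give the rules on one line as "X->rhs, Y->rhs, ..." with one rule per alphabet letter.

A->C, B->BB, C->A

  step 3 ⇒ step 4: BBBBBBBBBBBBBBBBBBBBBBBBA ⇒ BB·BB·BB·BB·BB·BB·BB·BB·BB·BB·BB·BB·BB·BB·BB·BB·BB·BB·BB·BB·BB·BB·BB·BB·C
    A ↦ C
    B ↦ BB
  step 2 ⇒ step 3: BBBBBBBBBBBBC ⇒ BB·BB·BB·BB·BB·BB·BB·BB·BB·BB·BB·BB·A
    C ↦ A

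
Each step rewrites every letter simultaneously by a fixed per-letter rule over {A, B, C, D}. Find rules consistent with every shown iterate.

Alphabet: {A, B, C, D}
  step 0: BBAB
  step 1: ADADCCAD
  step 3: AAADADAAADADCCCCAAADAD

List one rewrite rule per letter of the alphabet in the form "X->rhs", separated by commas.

  step 0 ⇒ step 1: BBAB ⇒ AD·AD·CC·AD
    A ↦ CC
    B ↦ AD
    C ↦ A  (constrained at step 1)
    D ↦ BB  (constrained at step 1)

A->CC, B->AD, C->A, D->BB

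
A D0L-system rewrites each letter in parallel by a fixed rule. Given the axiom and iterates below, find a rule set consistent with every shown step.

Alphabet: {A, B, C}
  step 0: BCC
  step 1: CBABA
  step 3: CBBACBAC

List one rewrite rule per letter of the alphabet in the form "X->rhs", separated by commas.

A->B, B->C, C->BA

  step 0 ⇒ step 1: BCC ⇒ C·BA·BA
    B ↦ C
    C ↦ BA
    A ↦ B  (constrained at step 1)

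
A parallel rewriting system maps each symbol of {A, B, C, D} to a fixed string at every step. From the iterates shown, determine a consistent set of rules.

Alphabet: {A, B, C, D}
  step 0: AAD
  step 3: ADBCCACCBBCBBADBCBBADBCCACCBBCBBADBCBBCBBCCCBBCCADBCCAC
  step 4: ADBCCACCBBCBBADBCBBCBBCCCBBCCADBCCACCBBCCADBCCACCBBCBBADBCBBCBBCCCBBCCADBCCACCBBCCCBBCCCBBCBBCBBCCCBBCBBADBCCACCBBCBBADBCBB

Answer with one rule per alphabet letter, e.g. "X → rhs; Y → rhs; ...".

  step 3 ⇒ step 4: ADBCCACCBBCBBADBCBBADBCCACCBBCBBADBCBBCBBCCCBBCCADBCCAC ⇒ ADB·CCA·C·CBB·CBB·ADB·CBB·CBB·C·C·CBB·C·C·ADB·CCA·C·CBB·C·C·ADB·CCA·C·CBB·CBB·ADB·CBB·CBB·C·C·CBB·C·C·ADB·CCA·C·CBB·C·C·CBB·C·C·CBB·CBB·CBB·C·C·CBB·CBB·ADB·CCA·C·CBB·CBB·ADB·CBB
    A ↦ ADB
    B ↦ C
    C ↦ CBB
    D ↦ CCA

A->ADB, B->C, C->CBB, D->CCA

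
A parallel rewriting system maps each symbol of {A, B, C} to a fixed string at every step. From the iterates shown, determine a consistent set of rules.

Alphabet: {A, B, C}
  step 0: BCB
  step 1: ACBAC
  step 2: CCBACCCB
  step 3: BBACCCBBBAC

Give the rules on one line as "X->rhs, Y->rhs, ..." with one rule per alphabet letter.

A->CC, B->AC, C->B

  step 2 ⇒ step 3: CCBACCCB ⇒ B·B·AC·CC·B·B·B·AC
    A ↦ CC
    B ↦ AC
    C ↦ B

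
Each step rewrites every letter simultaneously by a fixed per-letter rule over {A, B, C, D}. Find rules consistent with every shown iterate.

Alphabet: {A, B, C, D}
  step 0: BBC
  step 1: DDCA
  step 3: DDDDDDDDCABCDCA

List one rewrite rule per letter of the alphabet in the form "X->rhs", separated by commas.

  step 0 ⇒ step 1: BBC ⇒ D·D·CA
    B ↦ D
    C ↦ CA
    A ↦ BC  (constrained at step 1)
    D ↦ DD  (constrained at step 1)

A->BC, B->D, C->CA, D->DD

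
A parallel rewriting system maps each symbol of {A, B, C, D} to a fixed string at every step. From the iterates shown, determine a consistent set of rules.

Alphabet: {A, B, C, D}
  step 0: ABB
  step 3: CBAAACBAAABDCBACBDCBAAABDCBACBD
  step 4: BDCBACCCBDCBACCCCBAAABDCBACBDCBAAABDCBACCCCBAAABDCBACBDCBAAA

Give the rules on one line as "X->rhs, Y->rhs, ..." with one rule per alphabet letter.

A->C, B->CBA, C->BD, D->AA

  step 3 ⇒ step 4: CBAAACBAAABDCBACBDCBAAABDCBACBD ⇒ BD·CBA·C·C·C·BD·CBA·C·C·C·CBA·AA·BD·CBA·C·BD·CBA·AA·BD·CBA·C·C·C·CBA·AA·BD·CBA·C·BD·CBA·AA
    A ↦ C
    B ↦ CBA
    C ↦ BD
    D ↦ AA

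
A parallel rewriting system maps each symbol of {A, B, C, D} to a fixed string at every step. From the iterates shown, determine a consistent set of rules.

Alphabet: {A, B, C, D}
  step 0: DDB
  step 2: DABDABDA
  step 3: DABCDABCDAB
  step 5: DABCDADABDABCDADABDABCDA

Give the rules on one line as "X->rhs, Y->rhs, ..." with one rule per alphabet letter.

  step 2 ⇒ step 3: DABDABDA ⇒ DA·B·C·DA·B·C·DA·B
    A ↦ B
    B ↦ C
    D ↦ DA
    C ↦ DA  (constrained at step 3)

A->B, B->C, C->DA, D->DA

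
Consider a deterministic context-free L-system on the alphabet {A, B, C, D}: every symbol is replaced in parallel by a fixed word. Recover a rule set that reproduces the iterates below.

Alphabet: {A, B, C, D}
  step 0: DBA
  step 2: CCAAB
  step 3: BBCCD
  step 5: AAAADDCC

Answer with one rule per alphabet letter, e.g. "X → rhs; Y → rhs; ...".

  step 2 ⇒ step 3: CCAAB ⇒ B·B·C·C·D
    A ↦ C
    B ↦ D
    C ↦ B
    D ↦ AA  (constrained at step 0)

A->C, B->D, C->B, D->AA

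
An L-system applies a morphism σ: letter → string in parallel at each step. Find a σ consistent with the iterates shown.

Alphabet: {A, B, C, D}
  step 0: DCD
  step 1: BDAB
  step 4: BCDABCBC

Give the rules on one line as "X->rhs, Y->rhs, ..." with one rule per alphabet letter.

  step 0 ⇒ step 1: DCD ⇒ B·DA·B
    C ↦ DA
    D ↦ B
    A ↦ C  (constrained at step 1)
    B ↦ C  (constrained at step 1)

A->C, B->C, C->DA, D->B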